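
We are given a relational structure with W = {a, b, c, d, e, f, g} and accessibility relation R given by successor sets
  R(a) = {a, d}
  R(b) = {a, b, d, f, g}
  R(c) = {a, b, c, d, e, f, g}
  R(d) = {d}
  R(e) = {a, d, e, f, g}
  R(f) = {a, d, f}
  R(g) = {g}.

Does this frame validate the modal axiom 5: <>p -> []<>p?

No

By correspondence theory, 5 is valid on a frame iff R is Euclidean.
Euclidean: no — b R a and b R f, but not a R f.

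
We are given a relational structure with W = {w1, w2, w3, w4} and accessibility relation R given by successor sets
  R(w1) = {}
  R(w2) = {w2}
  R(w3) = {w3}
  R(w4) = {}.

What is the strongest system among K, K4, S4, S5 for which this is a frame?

K4

Transitive (axiom 4): yes — every two-step R-path is closed by a direct edge.
Reflexive (axiom T): no — w1 is not related to itself.
Euclidean (axiom 5): yes — any two successors of a common world are R-related.
So F validates K, K4; S4 would additionally require R to be reflexive. The strongest is K4.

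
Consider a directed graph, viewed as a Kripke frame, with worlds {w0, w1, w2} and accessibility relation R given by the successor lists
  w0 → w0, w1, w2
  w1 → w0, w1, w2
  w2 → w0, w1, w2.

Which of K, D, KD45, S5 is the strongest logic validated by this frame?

S5

Serial (axiom D): yes — every world has a successor (e.g. w0 R w0).
Euclidean (axiom 5): yes — any two successors of a common world are R-related.
Transitive (axiom 4): yes — every two-step R-path is closed by a direct edge.
Reflexive (axiom T): yes — every world is R-related to itself.
So F validates K, D, KD45, S5. The strongest is S5.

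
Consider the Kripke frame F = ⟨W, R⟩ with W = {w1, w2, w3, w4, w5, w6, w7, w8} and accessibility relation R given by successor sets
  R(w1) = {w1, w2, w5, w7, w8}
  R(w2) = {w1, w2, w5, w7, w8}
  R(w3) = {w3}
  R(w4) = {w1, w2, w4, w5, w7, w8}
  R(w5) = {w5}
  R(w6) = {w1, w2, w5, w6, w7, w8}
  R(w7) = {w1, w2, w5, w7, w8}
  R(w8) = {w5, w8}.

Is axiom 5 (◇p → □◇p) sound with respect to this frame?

No

By correspondence theory, 5 is valid on a frame iff R is Euclidean.
Euclidean: no — w1 R w5 and w1 R w2, but not w5 R w2.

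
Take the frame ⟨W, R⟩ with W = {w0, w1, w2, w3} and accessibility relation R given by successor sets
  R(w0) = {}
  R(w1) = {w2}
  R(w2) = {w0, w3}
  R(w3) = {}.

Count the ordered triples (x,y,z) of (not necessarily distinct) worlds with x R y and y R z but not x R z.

Enumerating: (w1,w2,w0), (w1,w2,w3).

2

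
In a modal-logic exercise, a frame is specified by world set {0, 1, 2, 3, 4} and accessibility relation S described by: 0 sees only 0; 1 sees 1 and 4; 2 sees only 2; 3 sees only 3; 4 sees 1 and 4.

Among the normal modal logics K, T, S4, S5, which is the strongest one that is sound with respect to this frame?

Reflexive (axiom T): yes — every world is S-related to itself.
Transitive (axiom 4): yes — every two-step S-path is closed by a direct edge.
Euclidean (axiom 5): yes — any two successors of a common world are S-related.
So F validates K, T, S4, S5. The strongest is S5.

S5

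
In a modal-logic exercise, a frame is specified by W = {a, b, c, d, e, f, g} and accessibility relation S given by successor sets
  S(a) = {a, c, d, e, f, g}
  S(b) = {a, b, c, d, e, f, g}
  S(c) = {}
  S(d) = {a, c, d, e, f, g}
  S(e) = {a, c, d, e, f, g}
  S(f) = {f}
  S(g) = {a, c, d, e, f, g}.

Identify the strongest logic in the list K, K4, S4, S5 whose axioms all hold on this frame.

K4

Transitive (axiom 4): yes — every two-step S-path is closed by a direct edge.
Reflexive (axiom T): no — c is not related to itself.
Euclidean (axiom 5): no — a S c and a S d, but not c S d.
So F validates K, K4; S4 would additionally require S to be reflexive. The strongest is K4.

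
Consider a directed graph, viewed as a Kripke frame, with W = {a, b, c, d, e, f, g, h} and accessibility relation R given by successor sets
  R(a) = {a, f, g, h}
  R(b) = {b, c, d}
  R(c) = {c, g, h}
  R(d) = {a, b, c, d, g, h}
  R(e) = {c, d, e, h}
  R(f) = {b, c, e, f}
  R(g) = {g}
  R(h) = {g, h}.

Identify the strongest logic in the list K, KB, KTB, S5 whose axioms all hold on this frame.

K

Symmetric (axiom B): no — a R f but not f R a.
Reflexive (axiom T): yes — every world is R-related to itself.
Euclidean (axiom 5): no — a R f and a R g, but not f R g.
So F validates K; KB would additionally require R to be symmetric. The strongest is K.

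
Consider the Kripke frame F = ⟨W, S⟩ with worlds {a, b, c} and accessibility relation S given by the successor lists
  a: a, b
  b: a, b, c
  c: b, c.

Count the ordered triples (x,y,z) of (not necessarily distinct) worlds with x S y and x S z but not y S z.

Enumerating: (b,a,c), (b,c,a).

2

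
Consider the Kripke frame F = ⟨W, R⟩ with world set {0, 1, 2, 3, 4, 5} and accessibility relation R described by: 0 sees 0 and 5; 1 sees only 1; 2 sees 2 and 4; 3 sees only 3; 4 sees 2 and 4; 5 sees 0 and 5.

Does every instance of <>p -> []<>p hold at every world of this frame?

The schema 5 characterises exactly the Euclidean frames.
Euclidean: yes — any two successors of a common world are R-related.

Yes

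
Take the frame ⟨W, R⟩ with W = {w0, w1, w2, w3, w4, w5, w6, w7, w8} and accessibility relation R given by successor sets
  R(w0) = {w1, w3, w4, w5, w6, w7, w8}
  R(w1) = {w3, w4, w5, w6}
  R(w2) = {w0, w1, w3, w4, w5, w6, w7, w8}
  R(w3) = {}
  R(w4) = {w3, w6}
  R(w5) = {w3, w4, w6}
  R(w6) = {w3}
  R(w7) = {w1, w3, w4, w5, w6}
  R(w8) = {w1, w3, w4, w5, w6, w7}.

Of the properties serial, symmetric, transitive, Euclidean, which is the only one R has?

Serial: no — w3 has no R-successor.
Symmetric: no — w0 R w1 but not w1 R w0.
Transitive: yes — every two-step R-path is closed by a direct edge.
Euclidean: no — w0 R w1 and w0 R w7, but not w1 R w7.
Only transitive holds.

transitive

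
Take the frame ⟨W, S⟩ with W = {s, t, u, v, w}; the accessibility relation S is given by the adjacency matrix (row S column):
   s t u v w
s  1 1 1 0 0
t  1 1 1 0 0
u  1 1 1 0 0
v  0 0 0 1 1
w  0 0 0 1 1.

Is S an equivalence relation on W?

Yes

Reflexive: yes — every world is S-related to itself.
Symmetric: yes — every pair in S has its reverse in S.
Transitive: yes — every two-step S-path is closed by a direct edge.
So S is an equivalence relation.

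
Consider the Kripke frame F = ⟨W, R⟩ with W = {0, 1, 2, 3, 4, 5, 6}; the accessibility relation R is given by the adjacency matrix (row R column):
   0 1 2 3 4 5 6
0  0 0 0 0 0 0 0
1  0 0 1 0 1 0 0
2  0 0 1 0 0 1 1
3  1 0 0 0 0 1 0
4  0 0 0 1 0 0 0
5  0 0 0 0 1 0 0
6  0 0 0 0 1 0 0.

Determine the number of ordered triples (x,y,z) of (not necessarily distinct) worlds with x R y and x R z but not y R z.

Enumerating: (1,2,4), (1,4,2), (1,4,4), (2,5,2), (2,5,5), (2,5,6), (2,6,2), (2,6,5), (2,6,6), (3,0,0), (3,0,5), (3,5,0), (3,5,5), (4,3,3), (5,4,4), (6,4,4).

16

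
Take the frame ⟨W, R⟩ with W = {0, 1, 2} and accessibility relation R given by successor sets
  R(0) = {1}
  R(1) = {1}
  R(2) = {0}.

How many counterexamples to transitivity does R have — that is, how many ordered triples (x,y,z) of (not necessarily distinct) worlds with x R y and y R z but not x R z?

Enumerating: (2,0,1).

1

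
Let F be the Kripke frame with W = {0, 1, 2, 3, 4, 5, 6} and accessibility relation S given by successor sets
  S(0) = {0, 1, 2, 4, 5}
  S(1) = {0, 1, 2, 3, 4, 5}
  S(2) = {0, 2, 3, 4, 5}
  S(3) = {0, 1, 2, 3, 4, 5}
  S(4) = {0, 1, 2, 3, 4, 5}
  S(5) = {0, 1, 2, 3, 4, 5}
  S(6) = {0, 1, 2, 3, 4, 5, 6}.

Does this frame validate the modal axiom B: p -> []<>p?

By correspondence theory, B is valid on a frame iff S is symmetric.
Symmetric: no — 1 S 2 but not 2 S 1.

No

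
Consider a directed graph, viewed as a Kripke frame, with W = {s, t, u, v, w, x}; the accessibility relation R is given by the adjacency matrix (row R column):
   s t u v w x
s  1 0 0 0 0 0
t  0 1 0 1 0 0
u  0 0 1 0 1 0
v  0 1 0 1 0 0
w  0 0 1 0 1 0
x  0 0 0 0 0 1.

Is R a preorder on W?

Yes

Reflexive: yes — every world is R-related to itself.
Transitive: yes — every two-step R-path is closed by a direct edge.
So R is a preorder.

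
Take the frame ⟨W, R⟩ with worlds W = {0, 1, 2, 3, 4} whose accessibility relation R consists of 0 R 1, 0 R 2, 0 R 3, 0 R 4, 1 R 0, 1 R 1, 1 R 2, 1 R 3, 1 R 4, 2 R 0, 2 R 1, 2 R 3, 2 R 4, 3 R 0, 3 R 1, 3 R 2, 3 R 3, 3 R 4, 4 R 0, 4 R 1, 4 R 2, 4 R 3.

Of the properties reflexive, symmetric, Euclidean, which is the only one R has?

symmetric

Reflexive: no — 0 is not related to itself.
Symmetric: yes — every pair in R has its reverse in R.
Euclidean: no — 0 R 2 and 0 R 2, but not 2 R 2.
Only symmetric holds.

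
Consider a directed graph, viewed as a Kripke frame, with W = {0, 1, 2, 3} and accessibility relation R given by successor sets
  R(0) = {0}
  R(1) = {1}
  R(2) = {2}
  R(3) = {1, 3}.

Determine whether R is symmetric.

No

Symmetric: no — 3 R 1 but not 1 R 3.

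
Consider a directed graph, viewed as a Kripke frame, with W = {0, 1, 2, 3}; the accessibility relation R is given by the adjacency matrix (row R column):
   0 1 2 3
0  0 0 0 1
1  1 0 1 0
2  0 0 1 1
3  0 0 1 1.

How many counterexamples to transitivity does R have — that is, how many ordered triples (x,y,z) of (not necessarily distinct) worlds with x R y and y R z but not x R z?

Enumerating: (0,3,2), (1,0,3), (1,2,3).

3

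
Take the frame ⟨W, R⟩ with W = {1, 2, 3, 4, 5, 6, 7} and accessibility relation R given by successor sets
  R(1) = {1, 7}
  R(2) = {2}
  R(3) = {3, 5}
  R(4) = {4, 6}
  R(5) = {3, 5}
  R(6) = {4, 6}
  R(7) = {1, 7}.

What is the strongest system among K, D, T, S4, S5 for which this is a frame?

S5

Serial (axiom D): yes — every world has a successor (e.g. 1 R 1).
Reflexive (axiom T): yes — every world is R-related to itself.
Transitive (axiom 4): yes — every two-step R-path is closed by a direct edge.
Euclidean (axiom 5): yes — any two successors of a common world are R-related.
So F validates K, D, T, S4, S5. The strongest is S5.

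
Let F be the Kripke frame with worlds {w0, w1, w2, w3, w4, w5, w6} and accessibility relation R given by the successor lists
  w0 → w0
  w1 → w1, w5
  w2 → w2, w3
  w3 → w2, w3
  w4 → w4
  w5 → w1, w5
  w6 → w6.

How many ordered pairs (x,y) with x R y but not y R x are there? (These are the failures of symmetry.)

R is symmetric; there are no such tuples.

0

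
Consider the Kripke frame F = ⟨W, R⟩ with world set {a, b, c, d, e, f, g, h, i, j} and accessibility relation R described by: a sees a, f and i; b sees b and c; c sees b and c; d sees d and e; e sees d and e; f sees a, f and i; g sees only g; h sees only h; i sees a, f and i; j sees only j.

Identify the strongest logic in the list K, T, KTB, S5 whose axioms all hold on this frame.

S5

Reflexive (axiom T): yes — every world is R-related to itself.
Symmetric (axiom B): yes — every pair in R has its reverse in R.
Euclidean (axiom 5): yes — any two successors of a common world are R-related.
So F validates K, T, KTB, S5. The strongest is S5.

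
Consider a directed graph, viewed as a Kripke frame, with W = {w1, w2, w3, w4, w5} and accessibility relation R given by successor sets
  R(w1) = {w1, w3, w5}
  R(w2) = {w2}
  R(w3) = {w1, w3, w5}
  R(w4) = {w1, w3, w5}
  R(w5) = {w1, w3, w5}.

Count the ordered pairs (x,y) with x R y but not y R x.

3

Enumerating: (w4,w1), (w4,w3), (w4,w5).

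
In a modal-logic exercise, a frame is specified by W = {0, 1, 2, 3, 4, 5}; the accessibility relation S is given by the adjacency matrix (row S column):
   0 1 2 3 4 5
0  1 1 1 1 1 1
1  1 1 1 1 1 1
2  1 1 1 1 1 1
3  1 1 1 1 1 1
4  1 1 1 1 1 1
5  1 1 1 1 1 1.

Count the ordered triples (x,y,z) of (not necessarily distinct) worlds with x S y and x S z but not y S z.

S is Euclidean; there are no such tuples.

0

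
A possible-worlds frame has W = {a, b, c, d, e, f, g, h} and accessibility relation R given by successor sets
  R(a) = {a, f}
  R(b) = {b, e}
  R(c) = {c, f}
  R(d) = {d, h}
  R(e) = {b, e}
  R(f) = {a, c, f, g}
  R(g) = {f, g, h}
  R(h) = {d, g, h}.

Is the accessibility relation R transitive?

No

Transitive: no — a R f and f R c, but not a R c.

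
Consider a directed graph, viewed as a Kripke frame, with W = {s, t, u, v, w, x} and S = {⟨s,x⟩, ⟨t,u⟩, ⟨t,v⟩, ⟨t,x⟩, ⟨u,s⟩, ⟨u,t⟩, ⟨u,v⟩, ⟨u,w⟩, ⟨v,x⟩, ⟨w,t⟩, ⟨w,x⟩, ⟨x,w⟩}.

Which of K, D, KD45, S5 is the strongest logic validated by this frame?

D

Serial (axiom D): yes — every world has a successor (e.g. s S x).
Euclidean (axiom 5): no — t S u and t S x, but not u S x.
Transitive (axiom 4): no — s S x and x S w, but not s S w.
Reflexive (axiom T): no — s is not related to itself.
So F validates K, D; KD45 would additionally require S to be Euclidean and transitive. The strongest is D.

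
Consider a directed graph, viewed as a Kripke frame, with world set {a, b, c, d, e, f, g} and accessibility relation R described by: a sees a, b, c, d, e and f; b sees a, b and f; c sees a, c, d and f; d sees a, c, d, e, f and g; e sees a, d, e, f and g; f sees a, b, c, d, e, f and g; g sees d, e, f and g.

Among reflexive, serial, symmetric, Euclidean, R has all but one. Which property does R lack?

Euclidean

Reflexive: yes — every world is R-related to itself.
Serial: yes — every world has a successor (e.g. a R a).
Symmetric: yes — every pair in R has its reverse in R.
Euclidean: no — a R b and a R c, but not b R c.
Only Euclidean fails.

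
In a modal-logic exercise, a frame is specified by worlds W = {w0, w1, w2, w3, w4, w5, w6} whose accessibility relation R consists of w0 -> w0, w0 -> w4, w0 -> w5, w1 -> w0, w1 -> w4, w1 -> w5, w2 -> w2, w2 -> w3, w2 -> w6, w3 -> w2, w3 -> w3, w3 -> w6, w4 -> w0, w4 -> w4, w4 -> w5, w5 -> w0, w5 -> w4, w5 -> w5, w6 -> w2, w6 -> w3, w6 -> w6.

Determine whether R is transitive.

Transitive: yes — every two-step R-path is closed by a direct edge.

Yes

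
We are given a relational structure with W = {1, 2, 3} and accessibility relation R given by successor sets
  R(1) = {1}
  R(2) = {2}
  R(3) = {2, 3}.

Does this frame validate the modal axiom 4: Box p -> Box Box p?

By correspondence theory, 4 is valid on a frame iff R is transitive.
Transitive: yes — every two-step R-path is closed by a direct edge.

Yes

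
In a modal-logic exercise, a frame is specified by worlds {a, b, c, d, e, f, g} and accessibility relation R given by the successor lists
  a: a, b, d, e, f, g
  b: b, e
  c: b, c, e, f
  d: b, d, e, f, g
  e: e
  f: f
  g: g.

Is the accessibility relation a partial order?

Yes

Reflexive: yes — every world is R-related to itself.
Transitive: yes — every two-step R-path is closed by a direct edge.
Antisymmetric: yes — no distinct pair is related both ways.
So R is a partial order.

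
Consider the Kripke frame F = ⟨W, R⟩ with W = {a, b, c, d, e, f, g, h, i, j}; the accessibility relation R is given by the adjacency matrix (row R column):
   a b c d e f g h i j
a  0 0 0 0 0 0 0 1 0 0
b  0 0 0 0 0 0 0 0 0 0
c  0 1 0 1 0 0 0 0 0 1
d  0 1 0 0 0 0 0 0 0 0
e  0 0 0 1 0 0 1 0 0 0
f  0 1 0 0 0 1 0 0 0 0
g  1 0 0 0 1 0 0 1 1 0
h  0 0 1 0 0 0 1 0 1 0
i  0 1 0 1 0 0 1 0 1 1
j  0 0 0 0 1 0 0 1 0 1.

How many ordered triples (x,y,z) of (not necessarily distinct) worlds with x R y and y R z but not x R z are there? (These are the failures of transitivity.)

37

Enumerating: (a,h,c), (a,h,g), (a,h,i), (c,j,e), (c,j,h), (e,d,b), (e,g,a), (e,g,e), (e,g,h), (e,g,i), (g,e,d), (g,e,g), … and 25 more.
Total: 37.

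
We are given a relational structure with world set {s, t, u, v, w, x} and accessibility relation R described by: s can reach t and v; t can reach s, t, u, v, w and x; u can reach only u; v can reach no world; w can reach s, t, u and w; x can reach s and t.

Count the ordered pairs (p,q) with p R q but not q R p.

6

Enumerating: (s,v), (t,u), (t,v), (w,s), (w,u), (x,s).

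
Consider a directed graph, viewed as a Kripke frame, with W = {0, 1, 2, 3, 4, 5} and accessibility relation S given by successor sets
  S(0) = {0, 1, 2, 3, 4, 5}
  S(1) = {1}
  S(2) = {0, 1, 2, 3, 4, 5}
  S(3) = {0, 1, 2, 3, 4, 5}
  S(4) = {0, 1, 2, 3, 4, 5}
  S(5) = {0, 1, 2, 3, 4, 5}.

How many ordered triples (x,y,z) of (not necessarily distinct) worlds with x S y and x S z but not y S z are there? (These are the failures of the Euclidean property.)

25

Enumerating: (0,1,0), (0,1,2), (0,1,3), (0,1,4), (0,1,5), (2,1,0), (2,1,2), (2,1,3), (2,1,4), (2,1,5), (3,1,0), (3,1,2), … and 13 more.
Total: 25.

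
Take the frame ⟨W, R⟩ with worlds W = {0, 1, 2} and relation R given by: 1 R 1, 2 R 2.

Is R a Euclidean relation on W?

Euclidean: yes — any two successors of a common world are R-related.

Yes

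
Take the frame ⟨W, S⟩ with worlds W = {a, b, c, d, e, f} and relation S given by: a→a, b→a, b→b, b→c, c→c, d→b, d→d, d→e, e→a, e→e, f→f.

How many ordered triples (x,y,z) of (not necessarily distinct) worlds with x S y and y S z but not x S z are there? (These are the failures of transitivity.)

3

Enumerating: (d,b,a), (d,b,c), (d,e,a).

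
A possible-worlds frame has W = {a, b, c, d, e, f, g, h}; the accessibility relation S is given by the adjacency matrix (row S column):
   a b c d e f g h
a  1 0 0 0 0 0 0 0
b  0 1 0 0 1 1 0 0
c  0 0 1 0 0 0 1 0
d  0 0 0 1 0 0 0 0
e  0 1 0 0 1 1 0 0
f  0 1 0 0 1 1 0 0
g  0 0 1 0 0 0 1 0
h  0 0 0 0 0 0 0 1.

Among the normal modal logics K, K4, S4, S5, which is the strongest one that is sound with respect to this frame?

S5

Transitive (axiom 4): yes — every two-step S-path is closed by a direct edge.
Reflexive (axiom T): yes — every world is S-related to itself.
Euclidean (axiom 5): yes — any two successors of a common world are S-related.
So F validates K, K4, S4, S5. The strongest is S5.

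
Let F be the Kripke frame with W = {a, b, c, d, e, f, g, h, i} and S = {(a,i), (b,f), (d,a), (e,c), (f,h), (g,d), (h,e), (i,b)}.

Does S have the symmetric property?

No

Symmetric: no — a S i but not i S a.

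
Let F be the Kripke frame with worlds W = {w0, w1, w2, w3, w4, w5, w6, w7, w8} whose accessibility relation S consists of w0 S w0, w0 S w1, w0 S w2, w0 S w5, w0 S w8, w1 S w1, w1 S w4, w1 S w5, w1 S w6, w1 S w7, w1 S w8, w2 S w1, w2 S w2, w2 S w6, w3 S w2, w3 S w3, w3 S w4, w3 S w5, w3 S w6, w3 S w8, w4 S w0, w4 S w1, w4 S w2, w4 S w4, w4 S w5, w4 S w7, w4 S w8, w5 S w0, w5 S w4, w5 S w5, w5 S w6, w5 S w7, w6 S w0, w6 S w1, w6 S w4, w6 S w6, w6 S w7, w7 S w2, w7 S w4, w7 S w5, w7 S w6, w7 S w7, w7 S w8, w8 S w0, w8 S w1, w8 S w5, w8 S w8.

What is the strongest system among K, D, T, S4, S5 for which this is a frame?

Serial (axiom D): yes — every world has a successor (e.g. w0 S w0).
Reflexive (axiom T): yes — every world is S-related to itself.
Transitive (axiom 4): no — w0 S w1 and w1 S w4, but not w0 S w4.
Euclidean (axiom 5): no — w0 S w1 and w0 S w2, but not w1 S w2.
So F validates K, D, T; S4 would additionally require S to be transitive. The strongest is T.

T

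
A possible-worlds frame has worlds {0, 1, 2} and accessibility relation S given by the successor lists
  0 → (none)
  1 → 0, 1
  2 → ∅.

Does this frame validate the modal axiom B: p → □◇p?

No

Axiom B corresponds to the accessibility relation being symmetric.
Symmetric: no — 1 S 0 but not 0 S 1.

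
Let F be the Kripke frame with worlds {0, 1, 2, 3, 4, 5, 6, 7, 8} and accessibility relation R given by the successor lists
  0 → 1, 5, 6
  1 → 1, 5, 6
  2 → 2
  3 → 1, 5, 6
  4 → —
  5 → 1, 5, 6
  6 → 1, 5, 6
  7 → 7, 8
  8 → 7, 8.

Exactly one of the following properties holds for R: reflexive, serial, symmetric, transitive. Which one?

Reflexive: no — 0 is not related to itself.
Serial: no — 4 has no R-successor.
Symmetric: no — 0 R 1 but not 1 R 0.
Transitive: yes — every two-step R-path is closed by a direct edge.
Only transitive holds.

transitive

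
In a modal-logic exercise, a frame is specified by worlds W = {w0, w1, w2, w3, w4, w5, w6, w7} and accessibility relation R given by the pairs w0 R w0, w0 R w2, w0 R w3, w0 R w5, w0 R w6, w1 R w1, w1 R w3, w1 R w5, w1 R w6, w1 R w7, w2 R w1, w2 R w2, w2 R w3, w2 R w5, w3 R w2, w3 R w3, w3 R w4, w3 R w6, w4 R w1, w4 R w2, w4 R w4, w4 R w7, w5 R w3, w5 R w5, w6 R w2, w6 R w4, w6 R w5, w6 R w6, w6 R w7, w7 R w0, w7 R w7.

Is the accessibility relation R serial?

Serial: yes — every world has a successor (e.g. w0 R w0).

Yes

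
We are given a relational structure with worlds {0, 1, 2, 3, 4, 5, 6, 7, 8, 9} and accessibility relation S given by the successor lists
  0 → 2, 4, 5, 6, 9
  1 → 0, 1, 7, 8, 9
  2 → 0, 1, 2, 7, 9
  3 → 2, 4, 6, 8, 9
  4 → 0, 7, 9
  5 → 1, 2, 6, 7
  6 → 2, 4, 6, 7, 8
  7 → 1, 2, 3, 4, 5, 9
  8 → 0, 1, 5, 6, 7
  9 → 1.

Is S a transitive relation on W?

No

Transitive: no — 0 S 2 and 2 S 1, but not 0 S 1.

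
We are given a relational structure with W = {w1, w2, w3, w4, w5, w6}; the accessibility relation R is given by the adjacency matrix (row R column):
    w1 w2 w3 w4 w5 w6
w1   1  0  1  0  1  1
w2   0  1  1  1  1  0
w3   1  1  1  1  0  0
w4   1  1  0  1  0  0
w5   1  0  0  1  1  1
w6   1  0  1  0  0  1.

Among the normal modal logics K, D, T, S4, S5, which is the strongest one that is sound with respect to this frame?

Serial (axiom D): yes — every world has a successor (e.g. w1 R w1).
Reflexive (axiom T): yes — every world is R-related to itself.
Transitive (axiom 4): no — w1 R w3 and w3 R w2, but not w1 R w2.
Euclidean (axiom 5): no — w1 R w3 and w1 R w5, but not w3 R w5.
So F validates K, D, T; S4 would additionally require R to be transitive. The strongest is T.

T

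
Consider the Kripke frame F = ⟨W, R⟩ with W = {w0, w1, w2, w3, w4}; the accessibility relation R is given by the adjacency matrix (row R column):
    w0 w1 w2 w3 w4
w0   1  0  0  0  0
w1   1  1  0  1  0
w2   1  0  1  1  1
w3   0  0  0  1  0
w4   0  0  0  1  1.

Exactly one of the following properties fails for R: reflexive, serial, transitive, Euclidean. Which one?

Reflexive: yes — every world is R-related to itself.
Serial: yes — every world has a successor (e.g. w0 R w0).
Transitive: yes — every two-step R-path is closed by a direct edge.
Euclidean: no — w1 R w0 and w1 R w3, but not w0 R w3.
Only Euclidean fails.

Euclidean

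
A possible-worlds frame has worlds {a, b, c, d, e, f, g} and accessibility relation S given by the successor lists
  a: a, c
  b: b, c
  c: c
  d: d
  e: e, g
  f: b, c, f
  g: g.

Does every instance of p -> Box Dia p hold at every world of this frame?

Axiom B corresponds to the accessibility relation being symmetric.
Symmetric: no — a S c but not c S a.

No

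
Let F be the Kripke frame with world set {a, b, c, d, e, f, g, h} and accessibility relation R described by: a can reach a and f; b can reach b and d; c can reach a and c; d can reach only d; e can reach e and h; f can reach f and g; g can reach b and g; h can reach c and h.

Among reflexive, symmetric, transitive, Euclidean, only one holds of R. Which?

reflexive

Reflexive: yes — every world is R-related to itself.
Symmetric: no — a R f but not f R a.
Transitive: no — a R f and f R g, but not a R g.
Euclidean: no — a R f and a R a, but not f R a.
Only reflexive holds.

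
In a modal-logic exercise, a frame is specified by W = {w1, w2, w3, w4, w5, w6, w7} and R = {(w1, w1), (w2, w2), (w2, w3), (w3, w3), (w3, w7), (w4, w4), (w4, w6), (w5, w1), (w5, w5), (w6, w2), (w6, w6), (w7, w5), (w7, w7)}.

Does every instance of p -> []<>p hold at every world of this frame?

No

By correspondence theory, B is valid on a frame iff R is symmetric.
Symmetric: no — w2 R w3 but not w3 R w2.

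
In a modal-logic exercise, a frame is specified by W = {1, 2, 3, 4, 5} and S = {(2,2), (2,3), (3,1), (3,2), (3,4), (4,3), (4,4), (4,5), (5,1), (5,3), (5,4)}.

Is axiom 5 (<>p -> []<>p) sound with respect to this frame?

No

The schema 5 characterises exactly the Euclidean frames.
Euclidean: no — 3 S 1 and 3 S 2, but not 1 S 2.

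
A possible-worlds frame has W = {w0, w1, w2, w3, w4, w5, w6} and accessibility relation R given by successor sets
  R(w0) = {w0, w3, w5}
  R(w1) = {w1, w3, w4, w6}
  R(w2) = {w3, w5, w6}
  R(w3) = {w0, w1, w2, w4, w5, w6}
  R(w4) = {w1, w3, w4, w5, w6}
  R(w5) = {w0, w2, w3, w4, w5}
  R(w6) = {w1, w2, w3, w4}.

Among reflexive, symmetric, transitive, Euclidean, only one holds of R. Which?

Reflexive: no — w2 is not related to itself.
Symmetric: yes — every pair in R has its reverse in R.
Transitive: no — w0 R w3 and w3 R w1, but not w0 R w1.
Euclidean: no — w2 R w5 and w2 R w6, but not w5 R w6.
Only symmetric holds.

symmetric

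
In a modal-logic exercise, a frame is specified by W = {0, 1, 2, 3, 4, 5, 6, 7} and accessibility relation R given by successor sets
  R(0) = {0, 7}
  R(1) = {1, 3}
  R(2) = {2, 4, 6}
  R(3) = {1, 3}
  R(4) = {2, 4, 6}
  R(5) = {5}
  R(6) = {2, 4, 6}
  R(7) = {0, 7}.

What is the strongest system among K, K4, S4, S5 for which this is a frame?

S5

Transitive (axiom 4): yes — every two-step R-path is closed by a direct edge.
Reflexive (axiom T): yes — every world is R-related to itself.
Euclidean (axiom 5): yes — any two successors of a common world are R-related.
So F validates K, K4, S4, S5. The strongest is S5.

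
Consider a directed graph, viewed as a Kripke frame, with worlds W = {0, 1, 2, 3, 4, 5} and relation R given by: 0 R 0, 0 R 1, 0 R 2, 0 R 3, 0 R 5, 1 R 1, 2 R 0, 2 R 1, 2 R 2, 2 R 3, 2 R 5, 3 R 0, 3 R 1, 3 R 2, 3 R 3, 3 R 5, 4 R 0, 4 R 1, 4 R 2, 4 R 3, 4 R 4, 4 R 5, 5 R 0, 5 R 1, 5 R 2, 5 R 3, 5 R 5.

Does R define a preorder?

Reflexive: yes — every world is R-related to itself.
Transitive: yes — every two-step R-path is closed by a direct edge.
So R is a preorder.

Yes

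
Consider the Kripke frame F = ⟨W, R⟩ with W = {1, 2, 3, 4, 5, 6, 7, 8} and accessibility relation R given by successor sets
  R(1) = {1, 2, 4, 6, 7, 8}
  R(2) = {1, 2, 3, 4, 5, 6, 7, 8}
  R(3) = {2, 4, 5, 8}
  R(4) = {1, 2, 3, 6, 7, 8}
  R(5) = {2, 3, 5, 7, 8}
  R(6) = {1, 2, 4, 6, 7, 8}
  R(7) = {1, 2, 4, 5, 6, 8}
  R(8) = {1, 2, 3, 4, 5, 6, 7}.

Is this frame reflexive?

Reflexive: no — 3 is not related to itself.

No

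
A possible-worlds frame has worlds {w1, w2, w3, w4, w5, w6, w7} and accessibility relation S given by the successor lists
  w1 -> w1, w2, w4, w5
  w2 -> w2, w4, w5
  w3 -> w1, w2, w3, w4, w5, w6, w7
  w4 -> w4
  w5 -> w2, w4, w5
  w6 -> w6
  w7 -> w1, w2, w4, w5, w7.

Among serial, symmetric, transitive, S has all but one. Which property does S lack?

symmetric

Serial: yes — every world has a successor (e.g. w1 S w1).
Symmetric: no — w1 S w2 but not w2 S w1.
Transitive: yes — every two-step S-path is closed by a direct edge.
Only symmetric fails.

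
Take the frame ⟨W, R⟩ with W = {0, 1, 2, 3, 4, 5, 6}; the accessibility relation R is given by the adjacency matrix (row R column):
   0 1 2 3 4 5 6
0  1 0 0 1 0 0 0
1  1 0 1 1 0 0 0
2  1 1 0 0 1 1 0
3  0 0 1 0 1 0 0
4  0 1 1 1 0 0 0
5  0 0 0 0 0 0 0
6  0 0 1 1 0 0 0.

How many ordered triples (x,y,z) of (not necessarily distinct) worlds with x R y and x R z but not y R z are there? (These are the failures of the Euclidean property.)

Enumerating: (0,3,0), (0,3,3), (1,0,2), (1,2,2), (1,2,3), (1,3,0), (1,3,3), (2,0,1), (2,0,4), (2,0,5), (2,1,1), (2,1,4), … and 18 more.
Total: 30.

30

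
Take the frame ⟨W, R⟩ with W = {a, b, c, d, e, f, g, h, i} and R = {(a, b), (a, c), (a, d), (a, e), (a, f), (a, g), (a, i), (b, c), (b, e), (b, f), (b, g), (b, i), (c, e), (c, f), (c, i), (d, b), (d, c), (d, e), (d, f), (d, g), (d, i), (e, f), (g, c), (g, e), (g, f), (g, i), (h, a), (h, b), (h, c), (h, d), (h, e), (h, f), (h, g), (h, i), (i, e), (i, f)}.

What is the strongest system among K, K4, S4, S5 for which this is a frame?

K4

Transitive (axiom 4): yes — every two-step R-path is closed by a direct edge.
Reflexive (axiom T): no — a is not related to itself.
Euclidean (axiom 5): no — a R b and a R d, but not b R d.
So F validates K, K4; S4 would additionally require R to be reflexive. The strongest is K4.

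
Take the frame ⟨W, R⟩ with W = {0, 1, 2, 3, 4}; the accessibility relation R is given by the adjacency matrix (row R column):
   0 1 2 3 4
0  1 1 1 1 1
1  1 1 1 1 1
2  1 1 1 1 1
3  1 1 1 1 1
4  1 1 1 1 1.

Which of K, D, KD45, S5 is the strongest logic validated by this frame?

Serial (axiom D): yes — every world has a successor (e.g. 0 R 0).
Euclidean (axiom 5): yes — any two successors of a common world are R-related.
Transitive (axiom 4): yes — every two-step R-path is closed by a direct edge.
Reflexive (axiom T): yes — every world is R-related to itself.
So F validates K, D, KD45, S5. The strongest is S5.

S5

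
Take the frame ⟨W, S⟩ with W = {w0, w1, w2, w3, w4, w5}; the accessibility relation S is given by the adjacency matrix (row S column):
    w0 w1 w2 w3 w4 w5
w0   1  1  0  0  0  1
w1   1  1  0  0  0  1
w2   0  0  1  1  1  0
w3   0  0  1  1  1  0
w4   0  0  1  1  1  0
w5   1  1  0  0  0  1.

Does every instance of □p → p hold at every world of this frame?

The schema T characterises exactly the reflexive frames.
Reflexive: yes — every world is S-related to itself.

Yes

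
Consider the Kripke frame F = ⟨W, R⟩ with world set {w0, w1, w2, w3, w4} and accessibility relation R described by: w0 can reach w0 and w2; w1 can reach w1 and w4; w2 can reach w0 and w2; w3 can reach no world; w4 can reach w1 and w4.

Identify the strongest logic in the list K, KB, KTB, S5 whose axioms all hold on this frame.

Symmetric (axiom B): yes — every pair in R has its reverse in R.
Reflexive (axiom T): no — w3 is not related to itself.
Euclidean (axiom 5): yes — any two successors of a common world are R-related.
So F validates K, KB; KTB would additionally require R to be reflexive. The strongest is KB.

KB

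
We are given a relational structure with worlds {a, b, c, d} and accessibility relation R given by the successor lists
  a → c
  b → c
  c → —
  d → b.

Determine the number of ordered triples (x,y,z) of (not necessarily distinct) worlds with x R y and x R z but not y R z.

3

Enumerating: (a,c,c), (b,c,c), (d,b,b).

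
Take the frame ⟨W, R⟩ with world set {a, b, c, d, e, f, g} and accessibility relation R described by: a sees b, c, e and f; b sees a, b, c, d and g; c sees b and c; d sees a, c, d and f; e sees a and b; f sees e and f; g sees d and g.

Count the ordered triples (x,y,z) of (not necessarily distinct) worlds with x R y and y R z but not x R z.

25

Enumerating: (a,b,a), (a,b,d), (a,b,g), (a,e,a), (b,a,e), (b,a,f), (b,d,f), (c,b,a), (c,b,d), (c,b,g), (d,a,b), (d,a,e), … and 13 more.
Total: 25.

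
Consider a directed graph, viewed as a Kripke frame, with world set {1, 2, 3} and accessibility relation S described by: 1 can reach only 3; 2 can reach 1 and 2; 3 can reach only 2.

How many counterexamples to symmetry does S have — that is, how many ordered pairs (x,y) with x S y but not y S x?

3

Enumerating: (1,3), (2,1), (3,2).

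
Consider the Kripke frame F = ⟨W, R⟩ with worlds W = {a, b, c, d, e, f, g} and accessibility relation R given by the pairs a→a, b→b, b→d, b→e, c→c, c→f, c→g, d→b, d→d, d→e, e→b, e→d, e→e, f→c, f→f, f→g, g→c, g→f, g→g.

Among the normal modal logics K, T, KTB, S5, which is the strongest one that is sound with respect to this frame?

S5

Reflexive (axiom T): yes — every world is R-related to itself.
Symmetric (axiom B): yes — every pair in R has its reverse in R.
Euclidean (axiom 5): yes — any two successors of a common world are R-related.
So F validates K, T, KTB, S5. The strongest is S5.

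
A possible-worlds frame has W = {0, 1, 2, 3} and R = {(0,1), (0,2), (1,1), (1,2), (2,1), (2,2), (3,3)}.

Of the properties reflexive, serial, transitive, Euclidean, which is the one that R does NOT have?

Reflexive: no — 0 is not related to itself.
Serial: yes — every world has a successor (e.g. 0 R 1).
Transitive: yes — every two-step R-path is closed by a direct edge.
Euclidean: yes — any two successors of a common world are R-related.
Only reflexive fails.

reflexive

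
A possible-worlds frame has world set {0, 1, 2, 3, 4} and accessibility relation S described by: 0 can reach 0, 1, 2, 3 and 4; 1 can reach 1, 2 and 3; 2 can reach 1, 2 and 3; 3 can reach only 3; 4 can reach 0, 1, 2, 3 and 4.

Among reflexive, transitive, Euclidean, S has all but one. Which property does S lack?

Euclidean

Reflexive: yes — every world is S-related to itself.
Transitive: yes — every two-step S-path is closed by a direct edge.
Euclidean: no — 0 S 1 and 0 S 4, but not 1 S 4.
Only Euclidean fails.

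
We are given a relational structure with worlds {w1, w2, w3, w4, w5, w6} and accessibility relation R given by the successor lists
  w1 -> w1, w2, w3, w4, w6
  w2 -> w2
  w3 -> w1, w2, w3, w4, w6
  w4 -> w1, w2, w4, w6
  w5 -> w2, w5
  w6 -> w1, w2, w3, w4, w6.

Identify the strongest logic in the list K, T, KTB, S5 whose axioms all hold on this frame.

Reflexive (axiom T): yes — every world is R-related to itself.
Symmetric (axiom B): no — w1 R w2 but not w2 R w1.
Euclidean (axiom 5): no — w1 R w2 and w1 R w3, but not w2 R w3.
So F validates K, T; KTB would additionally require R to be symmetric. The strongest is T.

T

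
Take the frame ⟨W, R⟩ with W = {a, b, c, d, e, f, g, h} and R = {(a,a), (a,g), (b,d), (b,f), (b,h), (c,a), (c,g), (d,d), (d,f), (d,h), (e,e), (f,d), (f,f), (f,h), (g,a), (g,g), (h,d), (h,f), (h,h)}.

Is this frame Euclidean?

Euclidean: yes — any two successors of a common world are R-related.

Yes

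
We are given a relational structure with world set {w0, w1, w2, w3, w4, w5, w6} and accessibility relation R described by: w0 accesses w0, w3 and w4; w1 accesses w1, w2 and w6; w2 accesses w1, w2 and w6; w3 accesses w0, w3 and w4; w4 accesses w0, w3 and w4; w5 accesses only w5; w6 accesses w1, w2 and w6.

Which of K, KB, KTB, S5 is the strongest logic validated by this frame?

Symmetric (axiom B): yes — every pair in R has its reverse in R.
Reflexive (axiom T): yes — every world is R-related to itself.
Euclidean (axiom 5): yes — any two successors of a common world are R-related.
So F validates K, KB, KTB, S5. The strongest is S5.

S5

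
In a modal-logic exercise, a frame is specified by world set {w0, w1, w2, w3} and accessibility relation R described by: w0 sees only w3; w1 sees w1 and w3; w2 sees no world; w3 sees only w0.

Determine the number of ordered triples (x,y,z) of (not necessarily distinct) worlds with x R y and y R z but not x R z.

3

Enumerating: (w0,w3,w0), (w1,w3,w0), (w3,w0,w3).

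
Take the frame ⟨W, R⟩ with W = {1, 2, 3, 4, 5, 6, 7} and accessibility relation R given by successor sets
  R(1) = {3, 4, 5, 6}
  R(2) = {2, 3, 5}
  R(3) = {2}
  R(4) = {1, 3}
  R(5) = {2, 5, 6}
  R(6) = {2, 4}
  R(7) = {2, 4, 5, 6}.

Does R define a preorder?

No

Reflexive: no — 1 is not related to itself.
Transitive: no — 1 R 3 and 3 R 2, but not 1 R 2.
So R is not a preorder.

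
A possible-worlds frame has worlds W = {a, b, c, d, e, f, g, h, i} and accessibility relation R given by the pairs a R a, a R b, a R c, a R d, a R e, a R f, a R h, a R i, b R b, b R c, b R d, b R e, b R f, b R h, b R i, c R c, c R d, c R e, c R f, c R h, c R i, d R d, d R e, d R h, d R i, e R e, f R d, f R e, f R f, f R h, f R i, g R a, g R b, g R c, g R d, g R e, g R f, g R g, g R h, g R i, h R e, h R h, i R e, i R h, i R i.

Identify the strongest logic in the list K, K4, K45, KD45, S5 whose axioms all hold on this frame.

K4

Transitive (axiom 4): yes — every two-step R-path is closed by a direct edge.
Euclidean (axiom 5): no — a R c and a R b, but not c R b.
Serial (axiom D): yes — every world has a successor (e.g. a R a).
Reflexive (axiom T): yes — every world is R-related to itself.
So F validates K, K4; K45 would additionally require R to be Euclidean. The strongest is K4.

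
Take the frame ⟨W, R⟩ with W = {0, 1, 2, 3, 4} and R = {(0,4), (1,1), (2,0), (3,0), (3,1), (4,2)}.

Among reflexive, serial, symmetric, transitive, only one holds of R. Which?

Reflexive: no — 0 is not related to itself.
Serial: yes — every world has a successor (e.g. 0 R 4).
Symmetric: no — 0 R 4 but not 4 R 0.
Transitive: no — 0 R 4 and 4 R 2, but not 0 R 2.
Only serial holds.

serial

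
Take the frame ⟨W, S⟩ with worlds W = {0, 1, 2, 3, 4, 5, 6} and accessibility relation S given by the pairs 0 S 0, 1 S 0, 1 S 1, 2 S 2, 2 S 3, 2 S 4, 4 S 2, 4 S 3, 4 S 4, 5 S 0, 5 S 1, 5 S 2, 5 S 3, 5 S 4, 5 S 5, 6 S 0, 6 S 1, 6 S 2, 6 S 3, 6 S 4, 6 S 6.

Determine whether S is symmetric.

No

Symmetric: no — 1 S 0 but not 0 S 1.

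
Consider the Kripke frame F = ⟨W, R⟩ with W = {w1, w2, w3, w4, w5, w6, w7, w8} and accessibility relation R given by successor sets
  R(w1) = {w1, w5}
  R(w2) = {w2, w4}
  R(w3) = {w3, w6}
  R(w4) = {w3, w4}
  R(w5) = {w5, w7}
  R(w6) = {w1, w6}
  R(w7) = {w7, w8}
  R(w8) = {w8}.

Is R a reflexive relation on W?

Reflexive: yes — every world is R-related to itself.

Yes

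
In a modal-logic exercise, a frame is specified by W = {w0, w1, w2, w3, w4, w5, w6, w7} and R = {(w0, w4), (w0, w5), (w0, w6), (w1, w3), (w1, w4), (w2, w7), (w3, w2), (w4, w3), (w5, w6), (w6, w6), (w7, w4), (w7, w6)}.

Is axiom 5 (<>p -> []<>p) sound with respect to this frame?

By correspondence theory, 5 is valid on a frame iff R is Euclidean.
Euclidean: no — w0 R w4 and w0 R w5, but not w4 R w5.

No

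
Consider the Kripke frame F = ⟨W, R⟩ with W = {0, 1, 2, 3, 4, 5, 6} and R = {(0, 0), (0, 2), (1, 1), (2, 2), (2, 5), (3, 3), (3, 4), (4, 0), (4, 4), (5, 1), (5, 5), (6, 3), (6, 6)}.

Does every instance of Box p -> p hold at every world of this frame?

Yes

The schema T characterises exactly the reflexive frames.
Reflexive: yes — every world is R-related to itself.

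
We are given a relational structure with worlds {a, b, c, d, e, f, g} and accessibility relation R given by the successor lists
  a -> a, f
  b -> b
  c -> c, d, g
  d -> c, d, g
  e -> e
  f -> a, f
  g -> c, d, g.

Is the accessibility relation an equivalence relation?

Yes

Reflexive: yes — every world is R-related to itself.
Symmetric: yes — every pair in R has its reverse in R.
Transitive: yes — every two-step R-path is closed by a direct edge.
So R is an equivalence relation.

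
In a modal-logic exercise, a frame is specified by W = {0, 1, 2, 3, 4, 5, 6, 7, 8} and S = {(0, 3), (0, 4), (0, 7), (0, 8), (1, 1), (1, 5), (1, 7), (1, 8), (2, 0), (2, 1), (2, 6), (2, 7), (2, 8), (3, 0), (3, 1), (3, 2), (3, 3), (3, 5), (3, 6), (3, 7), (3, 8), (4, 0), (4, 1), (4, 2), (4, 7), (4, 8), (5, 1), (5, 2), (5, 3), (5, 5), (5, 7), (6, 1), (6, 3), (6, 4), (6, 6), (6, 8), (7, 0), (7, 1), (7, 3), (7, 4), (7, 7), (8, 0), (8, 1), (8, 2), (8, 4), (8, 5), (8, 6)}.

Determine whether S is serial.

Serial: yes — every world has a successor (e.g. 0 S 3).

Yes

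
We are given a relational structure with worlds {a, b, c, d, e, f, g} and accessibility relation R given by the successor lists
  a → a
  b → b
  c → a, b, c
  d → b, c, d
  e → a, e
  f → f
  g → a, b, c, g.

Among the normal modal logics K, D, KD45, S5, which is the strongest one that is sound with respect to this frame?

D

Serial (axiom D): yes — every world has a successor (e.g. a R a).
Euclidean (axiom 5): no — c R a and c R b, but not a R b.
Transitive (axiom 4): no — d R c and c R a, but not d R a.
Reflexive (axiom T): yes — every world is R-related to itself.
So F validates K, D; KD45 would additionally require R to be Euclidean and transitive. The strongest is D.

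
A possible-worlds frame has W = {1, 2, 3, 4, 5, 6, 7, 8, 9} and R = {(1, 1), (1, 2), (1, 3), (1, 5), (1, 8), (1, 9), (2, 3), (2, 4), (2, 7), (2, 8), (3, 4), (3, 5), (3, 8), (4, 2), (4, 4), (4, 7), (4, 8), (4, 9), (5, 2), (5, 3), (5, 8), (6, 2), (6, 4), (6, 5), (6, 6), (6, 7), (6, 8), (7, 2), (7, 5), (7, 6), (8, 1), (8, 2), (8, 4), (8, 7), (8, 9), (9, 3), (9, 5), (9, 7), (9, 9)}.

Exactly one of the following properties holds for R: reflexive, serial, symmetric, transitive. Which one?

Reflexive: no — 2 is not related to itself.
Serial: yes — every world has a successor (e.g. 1 R 1).
Symmetric: no — 1 R 2 but not 2 R 1.
Transitive: no — 1 R 2 and 2 R 4, but not 1 R 4.
Only serial holds.

serial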